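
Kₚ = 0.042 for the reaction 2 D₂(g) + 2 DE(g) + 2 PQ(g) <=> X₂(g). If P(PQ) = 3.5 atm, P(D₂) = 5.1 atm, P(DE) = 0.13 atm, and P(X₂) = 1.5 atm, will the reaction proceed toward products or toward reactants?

toward reactants

Qₚ = P(X₂) / (P(D₂)²·P(DE)²·P(PQ)²) = (1.5) / ((5.1)²·(0.13)²·(3.5)²) = 0.28
Qₚ = 0.28 > Kₚ = 0.042, so the reverse reaction proceeds.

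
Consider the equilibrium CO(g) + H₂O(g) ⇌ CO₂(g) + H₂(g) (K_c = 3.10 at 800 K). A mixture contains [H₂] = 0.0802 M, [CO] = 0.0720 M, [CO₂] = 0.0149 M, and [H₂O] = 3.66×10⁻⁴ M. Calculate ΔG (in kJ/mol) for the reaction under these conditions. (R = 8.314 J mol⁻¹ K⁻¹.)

Q_c = [CO₂]·[H₂] / ([CO]·[H₂O]) = (0.0149)·(0.0802) / ((0.0720)·(3.66×10⁻⁴)) = 45.3
ΔG = RT ln(Q_c/K_c) = (8.314 J mol⁻¹ K⁻¹)(800 K) × ln(45.3/3.10)
   = (6.651 kJ/mol)(2.682) = 17.8 kJ/mol
ΔG > 0, so the forward reaction is non-spontaneous (proceeds in reverse).

ΔG = 17.8 kJ/mol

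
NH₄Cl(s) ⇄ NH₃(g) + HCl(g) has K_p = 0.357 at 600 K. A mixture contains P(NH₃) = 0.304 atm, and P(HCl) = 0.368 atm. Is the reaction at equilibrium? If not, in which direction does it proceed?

forward (toward products)

(NH₄Cl is a pure solid — omitted from Q_p.)
Q_p = P(NH₃)·P(HCl) = (0.304)·(0.368) = 0.112
Q_p = 0.112 < K_p = 0.357, so the forward reaction proceeds.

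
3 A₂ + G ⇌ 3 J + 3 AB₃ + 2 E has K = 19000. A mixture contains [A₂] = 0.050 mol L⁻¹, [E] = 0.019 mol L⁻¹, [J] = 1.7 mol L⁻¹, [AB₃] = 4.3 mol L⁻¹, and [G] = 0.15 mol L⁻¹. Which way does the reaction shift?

Q = [J]³·[AB₃]³·[E]² / ([A₂]³·[G]) = (1.7)³·(4.3)³·(0.019)² / ((0.050)³·(0.15)) = 7500
Q = 7500 < K = 19000, so the forward reaction proceeds.

forward (toward products)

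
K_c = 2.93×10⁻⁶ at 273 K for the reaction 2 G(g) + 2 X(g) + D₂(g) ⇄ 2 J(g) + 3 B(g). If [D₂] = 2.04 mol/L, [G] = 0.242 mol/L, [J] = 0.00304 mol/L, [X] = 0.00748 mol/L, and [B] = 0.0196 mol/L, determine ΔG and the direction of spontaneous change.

Q_c = [J]²·[B]³ / ([G]²·[X]²·[D₂]) = (0.00304)²·(0.0196)³ / ((0.242)²·(0.00748)²·(2.04)) = 1.04×10⁻⁵
ΔG = RT ln(Q_c/K_c) = (8.314 J mol⁻¹ K⁻¹)(273 K) × ln(1.04×10⁻⁵/2.93×10⁻⁶)
   = (2.270 kJ/mol)(1.267) = 2.88 kJ/mol
ΔG > 0, so the forward reaction is non-spontaneous (proceeds in reverse).

ΔG = 2.88 kJ/mol; the forward reaction is non-spontaneous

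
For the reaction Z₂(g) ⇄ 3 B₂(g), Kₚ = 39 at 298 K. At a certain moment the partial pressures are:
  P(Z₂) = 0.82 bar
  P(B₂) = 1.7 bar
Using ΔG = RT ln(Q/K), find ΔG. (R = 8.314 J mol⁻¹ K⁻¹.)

ΔG = -4.64 kJ/mol

Qₚ = P(B₂)³ / P(Z₂) = (1.7)³ / (0.82) = 5.99
ΔG = RT ln(Qₚ/Kₚ) = (8.314 J mol⁻¹ K⁻¹)(298 K) × ln(5.99/39)
   = (2.478 kJ/mol)(-1.873) = -4.64 kJ/mol
ΔG < 0, so the forward reaction is spontaneous (proceeds forward).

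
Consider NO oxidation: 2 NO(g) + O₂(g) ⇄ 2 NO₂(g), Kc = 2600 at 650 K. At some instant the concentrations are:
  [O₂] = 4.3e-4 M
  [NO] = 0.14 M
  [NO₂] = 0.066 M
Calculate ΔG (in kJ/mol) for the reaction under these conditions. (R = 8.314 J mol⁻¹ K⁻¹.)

Qc = [NO₂]² / ([NO]²·[O₂]) = (0.066)² / ((0.14)²·(4.3e-4)) = 517
ΔG = RT ln(Qc/Kc) = (8.314 J mol⁻¹ K⁻¹)(650 K) × ln(517/2600)
   = (5.404 kJ/mol)(-1.615) = -8.73 kJ/mol
ΔG < 0, so the forward reaction is spontaneous (proceeds forward).

ΔG = -8.73 kJ/mol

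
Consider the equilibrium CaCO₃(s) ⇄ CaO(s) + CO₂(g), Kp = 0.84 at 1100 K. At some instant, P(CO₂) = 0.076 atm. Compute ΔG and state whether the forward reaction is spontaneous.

(CaCO₃, CaO are pure solids — omitted from Qp.)
Qp = P(CO₂) = 0.0760
ΔG = RT ln(Qp/Kp) = (8.314 J mol⁻¹ K⁻¹)(1100 K) × ln(0.0760/0.84)
   = (9.145 kJ/mol)(-2.403) = -22.0 kJ/mol
ΔG < 0, so the forward reaction is spontaneous (proceeds forward).

ΔG = -22.0 kJ/mol; the forward reaction is spontaneous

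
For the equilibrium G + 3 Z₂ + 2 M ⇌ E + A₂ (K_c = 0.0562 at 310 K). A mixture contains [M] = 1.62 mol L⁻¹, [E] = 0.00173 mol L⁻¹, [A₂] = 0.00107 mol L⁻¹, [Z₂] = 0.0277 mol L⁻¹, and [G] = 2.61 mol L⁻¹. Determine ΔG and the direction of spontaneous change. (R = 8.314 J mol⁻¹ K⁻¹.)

Q_c = [E]·[A₂] / ([G]·[Z₂]³·[M]²) = (0.00173)·(0.00107) / ((2.61)·(0.0277)³·(1.62)²) = 0.0127
ΔG = RT ln(Q_c/K_c) = (8.314 J mol⁻¹ K⁻¹)(310 K) × ln(0.0127/0.0562)
   = (2.577 kJ/mol)(-1.487) = -3.83 kJ/mol
ΔG < 0, so the forward reaction is spontaneous (proceeds forward).

ΔG = -3.83 kJ/mol; the forward reaction is spontaneous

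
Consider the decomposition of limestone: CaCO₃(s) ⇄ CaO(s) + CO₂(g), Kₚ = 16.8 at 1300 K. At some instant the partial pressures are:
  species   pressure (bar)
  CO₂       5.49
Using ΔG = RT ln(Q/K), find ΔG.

ΔG = -12.1 kJ/mol

(CaCO₃, CaO are pure solids — omitted from Qₚ.)
Qₚ = P(CO₂) = 5.49
ΔG = RT ln(Qₚ/Kₚ) = (8.314 J mol⁻¹ K⁻¹)(1300 K) × ln(5.49/16.8)
   = (10.81 kJ/mol)(-1.118) = -12.1 kJ/mol
ΔG < 0, so the forward reaction is spontaneous (proceeds forward).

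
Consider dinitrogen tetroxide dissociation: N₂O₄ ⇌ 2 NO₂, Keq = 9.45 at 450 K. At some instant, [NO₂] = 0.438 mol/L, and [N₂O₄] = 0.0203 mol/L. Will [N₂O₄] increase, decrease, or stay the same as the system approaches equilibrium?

stay the same

Q = [NO₂]² / [N₂O₄] = (0.438)² / (0.0203) = 9.45
Q = 9.45 = Keq; the system is at equilibrium.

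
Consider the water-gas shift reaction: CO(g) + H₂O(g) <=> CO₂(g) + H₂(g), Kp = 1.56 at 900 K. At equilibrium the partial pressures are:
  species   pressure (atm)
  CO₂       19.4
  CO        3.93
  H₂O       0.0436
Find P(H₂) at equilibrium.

P(H₂) = 0.0138 atm

At equilibrium, Kp = P(CO₂)·P(H₂) / (P(CO)·P(H₂O)) = 1.56.
(19.4)·(P(H₂)) / ((3.93)·(0.0436)) = 1.56
P(H₂) = 0.0138 atm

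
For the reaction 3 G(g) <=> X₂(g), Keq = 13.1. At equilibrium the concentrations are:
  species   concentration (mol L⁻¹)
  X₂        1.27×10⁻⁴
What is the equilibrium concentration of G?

At equilibrium, Keq = [X₂] / [G]³ = 13.1.
(1.27×10⁻⁴) / ([G])³ = 13.1
[G]³ = 9.69×10⁻⁶ ⇒ [G] = 0.0213 mol L⁻¹

[G] = 0.0213 mol L⁻¹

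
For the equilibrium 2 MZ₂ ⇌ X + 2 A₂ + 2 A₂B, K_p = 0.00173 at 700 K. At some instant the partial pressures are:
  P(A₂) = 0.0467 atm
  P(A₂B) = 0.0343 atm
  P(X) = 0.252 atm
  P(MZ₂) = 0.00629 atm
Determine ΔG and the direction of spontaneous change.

ΔG = 13.1 kJ/mol; the forward reaction is non-spontaneous

Q_p = P(X)·P(A₂)²·P(A₂B)² / P(MZ₂)² = (0.252)·(0.0467)²·(0.0343)² / (0.00629)² = 0.0163
ΔG = RT ln(Q_p/K_p) = (8.314 J mol⁻¹ K⁻¹)(700 K) × ln(0.0163/0.00173)
   = (5.820 kJ/mol)(2.243) = 13.1 kJ/mol
ΔG > 0, so the forward reaction is non-spontaneous (proceeds in reverse).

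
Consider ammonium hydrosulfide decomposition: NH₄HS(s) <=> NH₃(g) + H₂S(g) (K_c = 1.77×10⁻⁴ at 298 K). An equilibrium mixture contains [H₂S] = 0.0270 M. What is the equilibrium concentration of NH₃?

(NH₄HS is a pure solid — omitted from K_c.)
At equilibrium, K_c = [NH₃]·[H₂S] = 1.77×10⁻⁴.
([NH₃])·(0.0270) = 1.77×10⁻⁴
[NH₃] = 0.00656 M

[NH₃] = 0.00656 M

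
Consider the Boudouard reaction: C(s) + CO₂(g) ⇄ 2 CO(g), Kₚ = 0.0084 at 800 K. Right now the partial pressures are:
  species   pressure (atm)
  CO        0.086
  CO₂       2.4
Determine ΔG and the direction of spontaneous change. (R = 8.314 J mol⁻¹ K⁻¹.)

ΔG = -6.67 kJ/mol; the forward reaction is spontaneous

(C is a pure solid — omitted from Qₚ.)
Qₚ = P(CO)² / P(CO₂) = (0.086)² / (2.4) = 0.00308
ΔG = RT ln(Qₚ/Kₚ) = (8.314 J mol⁻¹ K⁻¹)(800 K) × ln(0.00308/0.0084)
   = (6.651 kJ/mol)(-1.003) = -6.67 kJ/mol
ΔG < 0, so the forward reaction is spontaneous (proceeds forward).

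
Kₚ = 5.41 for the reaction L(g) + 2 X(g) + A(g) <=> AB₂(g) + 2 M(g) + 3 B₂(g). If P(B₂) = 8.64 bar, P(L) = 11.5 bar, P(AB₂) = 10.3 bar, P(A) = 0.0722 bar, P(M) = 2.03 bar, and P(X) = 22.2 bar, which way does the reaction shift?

to the left

Qₚ = P(AB₂)·P(M)²·P(B₂)³ / (P(L)·P(X)²·P(A)) = (10.3)·(2.03)²·(8.64)³ / ((11.5)·(22.2)²·(0.0722)) = 66.9
Qₚ = 66.9 > Kₚ = 5.41, so the reverse reaction proceeds.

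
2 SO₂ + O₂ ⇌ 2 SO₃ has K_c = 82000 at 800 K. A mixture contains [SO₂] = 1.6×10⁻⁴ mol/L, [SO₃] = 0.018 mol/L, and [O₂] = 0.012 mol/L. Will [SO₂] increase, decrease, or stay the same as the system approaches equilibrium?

Q_c = [SO₃]² / ([SO₂]²·[O₂]) = (0.018)² / ((1.6×10⁻⁴)²·(0.012)) = 1.1×10⁶
Q_c = 1.1×10⁶ > K_c = 82000: net reverse reaction.
SO₂ is a reactant, so it increases.

increase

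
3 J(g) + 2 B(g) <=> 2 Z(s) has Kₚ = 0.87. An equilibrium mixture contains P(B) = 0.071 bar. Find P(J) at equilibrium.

P(J) = 6.1 bar

(Z is a pure solid — omitted from Kₚ.)
At equilibrium, Kₚ = 1 / (P(J)³·P(B)²) = 0.87.
1 / ((P(J))³·(0.071)²) = 0.87
P(J)³ = 228 ⇒ P(J) = 6.1 bar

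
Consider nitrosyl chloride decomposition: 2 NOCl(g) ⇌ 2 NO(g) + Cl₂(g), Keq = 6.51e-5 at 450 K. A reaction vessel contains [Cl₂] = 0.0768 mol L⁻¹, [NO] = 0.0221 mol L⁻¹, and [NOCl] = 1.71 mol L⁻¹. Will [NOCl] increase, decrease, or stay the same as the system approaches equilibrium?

decrease

Q = [NO]²·[Cl₂] / [NOCl]² = (0.0221)²·(0.0768) / (1.71)² = 1.28e-5
Q = 1.28e-5 < Keq = 6.51e-5: net forward reaction.
NOCl is a reactant, so it decreases.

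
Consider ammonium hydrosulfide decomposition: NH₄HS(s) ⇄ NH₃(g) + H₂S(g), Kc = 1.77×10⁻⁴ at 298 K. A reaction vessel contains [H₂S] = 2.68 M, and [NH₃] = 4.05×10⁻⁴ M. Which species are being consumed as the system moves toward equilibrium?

NH₃, H₂S (products)

(NH₄HS is a pure solid — omitted from Qc.)
Qc = [NH₃]·[H₂S] = (4.05×10⁻⁴)·(2.68) = 0.00109
Qc = 0.00109 > Kc = 1.77×10⁻⁴: net reverse reaction.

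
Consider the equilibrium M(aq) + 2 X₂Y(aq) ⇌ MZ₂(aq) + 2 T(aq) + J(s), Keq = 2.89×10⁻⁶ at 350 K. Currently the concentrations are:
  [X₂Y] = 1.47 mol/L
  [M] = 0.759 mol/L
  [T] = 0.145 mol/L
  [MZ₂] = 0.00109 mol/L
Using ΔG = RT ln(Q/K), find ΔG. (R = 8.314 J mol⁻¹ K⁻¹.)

ΔG = 4.59 kJ/mol

(J is a pure solid — omitted from Q.)
Q = [MZ₂]·[T]² / ([M]·[X₂Y]²) = (0.00109)·(0.145)² / ((0.759)·(1.47)²) = 1.40×10⁻⁵
ΔG = RT ln(Q/Keq) = (8.314 J mol⁻¹ K⁻¹)(350 K) × ln(1.40×10⁻⁵/2.89×10⁻⁶)
   = (2.910 kJ/mol)(1.578) = 4.59 kJ/mol
ΔG > 0, so the forward reaction is non-spontaneous (proceeds in reverse).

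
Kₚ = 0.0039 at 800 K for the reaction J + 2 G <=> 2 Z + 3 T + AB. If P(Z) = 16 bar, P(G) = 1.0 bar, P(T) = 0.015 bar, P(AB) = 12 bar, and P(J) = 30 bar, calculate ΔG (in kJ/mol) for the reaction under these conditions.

ΔG = -16.1 kJ/mol

Qₚ = P(Z)²·P(T)³·P(AB) / (P(J)·P(G)²) = (16)²·(0.015)³·(12) / ((30)·(1.0)²) = 3.46×10⁻⁴
ΔG = RT ln(Qₚ/Kₚ) = (8.314 J mol⁻¹ K⁻¹)(800 K) × ln(3.46×10⁻⁴/0.0039)
   = (6.651 kJ/mol)(-2.422) = -16.1 kJ/mol
ΔG < 0, so the forward reaction is spontaneous (proceeds forward).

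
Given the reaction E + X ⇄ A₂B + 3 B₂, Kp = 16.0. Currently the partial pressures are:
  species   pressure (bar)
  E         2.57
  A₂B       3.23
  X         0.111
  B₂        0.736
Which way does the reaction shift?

in the forward direction

Qp = P(A₂B)·P(B₂)³ / (P(E)·P(X)) = (3.23)·(0.736)³ / ((2.57)·(0.111)) = 4.51
Qp = 4.51 < Kp = 16.0, so the forward reaction proceeds.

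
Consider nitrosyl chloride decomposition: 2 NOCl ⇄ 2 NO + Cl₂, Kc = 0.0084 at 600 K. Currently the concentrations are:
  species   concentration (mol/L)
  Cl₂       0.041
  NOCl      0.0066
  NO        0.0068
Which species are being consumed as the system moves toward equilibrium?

NO, Cl₂ (products)

Qc = [NO]²·[Cl₂] / [NOCl]² = (0.0068)²·(0.041) / (0.0066)² = 0.044
Qc = 0.044 > Kc = 0.0084: net reverse reaction.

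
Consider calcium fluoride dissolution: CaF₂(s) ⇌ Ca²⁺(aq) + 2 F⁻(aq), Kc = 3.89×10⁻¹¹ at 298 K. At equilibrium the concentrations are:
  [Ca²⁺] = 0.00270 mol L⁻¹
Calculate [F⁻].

(CaF₂ is a pure solid — omitted from Kc.)
At equilibrium, Kc = [Ca²⁺]·[F⁻]² = 3.89×10⁻¹¹.
(0.00270)·([F⁻])² = 3.89×10⁻¹¹
[F⁻]² = 1.44×10⁻⁸ ⇒ [F⁻] = 1.20×10⁻⁴ mol L⁻¹

[F⁻] = 1.20×10⁻⁴ mol L⁻¹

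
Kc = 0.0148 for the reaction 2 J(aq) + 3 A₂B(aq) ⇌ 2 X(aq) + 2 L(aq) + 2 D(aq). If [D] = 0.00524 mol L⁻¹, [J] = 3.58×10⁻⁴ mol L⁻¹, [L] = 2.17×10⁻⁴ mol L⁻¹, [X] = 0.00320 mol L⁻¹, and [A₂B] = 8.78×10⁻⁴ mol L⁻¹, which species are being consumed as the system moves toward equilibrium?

X, L, D (products)

Qc = [X]²·[L]²·[D]² / ([J]²·[A₂B]³) = (0.00320)²·(2.17×10⁻⁴)²·(0.00524)² / ((3.58×10⁻⁴)²·(8.78×10⁻⁴)³) = 0.153
Qc = 0.153 > Kc = 0.0148: net reverse reaction.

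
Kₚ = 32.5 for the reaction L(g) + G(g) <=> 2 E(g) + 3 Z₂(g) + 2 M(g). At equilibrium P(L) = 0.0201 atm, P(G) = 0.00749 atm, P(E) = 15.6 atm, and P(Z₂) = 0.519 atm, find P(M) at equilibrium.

P(M) = 0.0120 atm

At equilibrium, Kₚ = P(E)²·P(Z₂)³·P(M)² / (P(L)·P(G)) = 32.5.
(15.6)²·(0.519)³·(P(M))² / ((0.0201)·(0.00749)) = 32.5
P(M)² = 1.44e-4 ⇒ P(M) = 0.0120 atm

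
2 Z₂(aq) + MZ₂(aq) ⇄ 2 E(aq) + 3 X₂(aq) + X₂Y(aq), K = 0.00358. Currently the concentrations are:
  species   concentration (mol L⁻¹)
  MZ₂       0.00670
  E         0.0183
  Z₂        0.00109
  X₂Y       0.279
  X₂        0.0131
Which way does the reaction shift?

reverse (toward reactants)

Q = [E]²·[X₂]³·[X₂Y] / ([Z₂]²·[MZ₂]) = (0.0183)²·(0.0131)³·(0.279) / ((0.00109)²·(0.00670)) = 0.0264
Q = 0.0264 > K = 0.00358, so the reverse reaction proceeds.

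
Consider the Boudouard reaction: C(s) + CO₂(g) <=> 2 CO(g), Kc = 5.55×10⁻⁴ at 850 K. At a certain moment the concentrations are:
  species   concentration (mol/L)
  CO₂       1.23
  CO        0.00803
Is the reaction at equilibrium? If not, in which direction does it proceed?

to the right

(C is a pure solid — omitted from Qc.)
Qc = [CO]² / [CO₂] = (0.00803)² / (1.23) = 5.24×10⁻⁵
Qc = 5.24×10⁻⁵ < Kc = 5.55×10⁻⁴, so the forward reaction proceeds.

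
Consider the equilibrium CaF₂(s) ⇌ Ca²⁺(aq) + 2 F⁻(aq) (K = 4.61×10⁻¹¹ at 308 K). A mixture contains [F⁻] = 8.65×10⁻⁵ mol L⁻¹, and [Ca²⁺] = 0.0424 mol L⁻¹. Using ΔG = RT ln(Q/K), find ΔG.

ΔG = 4.94 kJ/mol

(CaF₂ is a pure solid — omitted from Q.)
Q = [Ca²⁺]·[F⁻]² = (0.0424)·(8.65×10⁻⁵)² = 3.17×10⁻¹⁰
ΔG = RT ln(Q/K) = (8.314 J mol⁻¹ K⁻¹)(308 K) × ln(3.17×10⁻¹⁰/4.61×10⁻¹¹)
   = (2.561 kJ/mol)(1.928) = 4.94 kJ/mol
ΔG > 0, so the forward reaction is non-spontaneous (proceeds in reverse).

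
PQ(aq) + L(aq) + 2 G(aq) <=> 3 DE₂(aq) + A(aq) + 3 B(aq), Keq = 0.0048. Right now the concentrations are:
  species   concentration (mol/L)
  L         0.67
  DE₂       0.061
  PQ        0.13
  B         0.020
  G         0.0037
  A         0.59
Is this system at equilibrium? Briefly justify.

no; Q < K, reaction proceeds forward

Q = [DE₂]³·[A]·[B]³ / ([PQ]·[L]·[G]²) = (0.061)³·(0.59)·(0.020)³ / ((0.13)·(0.67)·(0.0037)²) = 9.0e-4
Q = 9.0e-4 < Keq = 0.0048: net forward reaction.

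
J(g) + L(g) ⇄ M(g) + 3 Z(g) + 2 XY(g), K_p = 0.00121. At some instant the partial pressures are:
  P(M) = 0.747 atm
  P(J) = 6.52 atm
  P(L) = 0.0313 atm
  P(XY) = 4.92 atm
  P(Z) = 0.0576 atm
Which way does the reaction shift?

Q_p = P(M)·P(Z)³·P(XY)² / (P(J)·P(L)) = (0.747)·(0.0576)³·(4.92)² / ((6.52)·(0.0313)) = 0.0169
Q_p = 0.0169 > K_p = 0.00121, so the reverse reaction proceeds.

toward reactants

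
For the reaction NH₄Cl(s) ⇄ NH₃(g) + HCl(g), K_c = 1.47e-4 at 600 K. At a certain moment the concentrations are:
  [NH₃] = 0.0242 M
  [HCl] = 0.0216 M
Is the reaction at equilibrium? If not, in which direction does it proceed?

to the left

(NH₄Cl is a pure solid — omitted from Q_c.)
Q_c = [NH₃]·[HCl] = (0.0242)·(0.0216) = 5.23e-4
Q_c = 5.23e-4 > K_c = 1.47e-4, so the reverse reaction proceeds.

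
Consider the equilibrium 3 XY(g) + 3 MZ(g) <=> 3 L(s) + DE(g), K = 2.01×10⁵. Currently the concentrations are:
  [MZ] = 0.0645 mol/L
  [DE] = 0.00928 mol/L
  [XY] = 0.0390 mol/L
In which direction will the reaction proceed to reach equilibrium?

reverse (toward reactants)

(L is a pure solid — omitted from Q.)
Q = [DE] / ([XY]³·[MZ]³) = (0.00928) / ((0.0390)³·(0.0645)³) = 5.83×10⁵
Q = 5.83×10⁵ > K = 2.01×10⁵, so the reverse reaction proceeds.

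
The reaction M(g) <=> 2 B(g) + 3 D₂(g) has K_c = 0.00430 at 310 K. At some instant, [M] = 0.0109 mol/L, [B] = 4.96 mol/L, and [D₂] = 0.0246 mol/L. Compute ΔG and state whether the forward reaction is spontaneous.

ΔG = 5.30 kJ/mol; the forward reaction is non-spontaneous

Q_c = [B]²·[D₂]³ / [M] = (4.96)²·(0.0246)³ / (0.0109) = 0.0336
ΔG = RT ln(Q_c/K_c) = (8.314 J mol⁻¹ K⁻¹)(310 K) × ln(0.0336/0.00430)
   = (2.577 kJ/mol)(2.056) = 5.30 kJ/mol
ΔG > 0, so the forward reaction is non-spontaneous (proceeds in reverse).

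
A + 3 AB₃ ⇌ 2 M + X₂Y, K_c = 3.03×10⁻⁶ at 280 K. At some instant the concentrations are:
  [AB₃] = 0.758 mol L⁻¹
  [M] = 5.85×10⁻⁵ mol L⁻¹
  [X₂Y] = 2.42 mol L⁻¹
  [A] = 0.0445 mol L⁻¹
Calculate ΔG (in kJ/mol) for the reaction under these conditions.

ΔG = -4.56 kJ/mol

Q_c = [M]²·[X₂Y] / ([A]·[AB₃]³) = (5.85×10⁻⁵)²·(2.42) / ((0.0445)·(0.758)³) = 4.27×10⁻⁷
ΔG = RT ln(Q_c/K_c) = (8.314 J mol⁻¹ K⁻¹)(280 K) × ln(4.27×10⁻⁷/3.03×10⁻⁶)
   = (2.328 kJ/mol)(-1.960) = -4.56 kJ/mol
ΔG < 0, so the forward reaction is spontaneous (proceeds forward).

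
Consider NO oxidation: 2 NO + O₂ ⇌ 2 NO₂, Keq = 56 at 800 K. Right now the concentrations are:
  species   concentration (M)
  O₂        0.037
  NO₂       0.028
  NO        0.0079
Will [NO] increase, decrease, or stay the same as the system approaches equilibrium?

Q = [NO₂]² / ([NO]²·[O₂]) = (0.028)² / ((0.0079)²·(0.037)) = 340
Q = 340 > Keq = 56: net reverse reaction.
NO is a reactant, so it increases.

increase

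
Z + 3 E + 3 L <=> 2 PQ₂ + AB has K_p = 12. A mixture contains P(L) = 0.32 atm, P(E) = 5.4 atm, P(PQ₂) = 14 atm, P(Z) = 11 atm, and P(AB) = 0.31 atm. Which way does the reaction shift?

Q_p = P(PQ₂)²·P(AB) / (P(Z)·P(E)³·P(L)³) = (14)²·(0.31) / ((11)·(5.4)³·(0.32)³) = 1.1
Q_p = 1.1 < K_p = 12, so the forward reaction proceeds.

in the forward direction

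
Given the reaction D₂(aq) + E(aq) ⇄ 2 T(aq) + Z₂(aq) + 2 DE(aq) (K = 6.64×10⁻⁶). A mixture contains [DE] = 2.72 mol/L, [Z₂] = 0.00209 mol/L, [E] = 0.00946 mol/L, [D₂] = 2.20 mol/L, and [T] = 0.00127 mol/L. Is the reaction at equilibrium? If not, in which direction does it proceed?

in the forward direction

Q = [T]²·[Z₂]·[DE]² / ([D₂]·[E]) = (0.00127)²·(0.00209)·(2.72)² / ((2.20)·(0.00946)) = 1.20×10⁻⁶
Q = 1.20×10⁻⁶ < K = 6.64×10⁻⁶, so the forward reaction proceeds.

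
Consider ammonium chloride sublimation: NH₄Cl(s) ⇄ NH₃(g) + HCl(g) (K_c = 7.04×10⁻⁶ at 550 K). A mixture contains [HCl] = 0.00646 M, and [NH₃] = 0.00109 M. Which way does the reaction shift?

no net change (already at equilibrium)

(NH₄Cl is a pure solid — omitted from Q_c.)
Q_c = [NH₃]·[HCl] = (0.00109)·(0.00646) = 7.04×10⁻⁶
Q_c = 7.04×10⁻⁶ = K_c, so the system is already at equilibrium.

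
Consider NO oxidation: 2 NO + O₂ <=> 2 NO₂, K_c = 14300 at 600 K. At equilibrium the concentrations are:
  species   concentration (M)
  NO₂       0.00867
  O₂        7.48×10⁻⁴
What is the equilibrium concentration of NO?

At equilibrium, K_c = [NO₂]² / ([NO]²·[O₂]) = 14300.
(0.00867)² / (([NO])²·(7.48×10⁻⁴)) = 14300
[NO]² = 7.03×10⁻⁶ ⇒ [NO] = 0.00265 M

[NO] = 0.00265 M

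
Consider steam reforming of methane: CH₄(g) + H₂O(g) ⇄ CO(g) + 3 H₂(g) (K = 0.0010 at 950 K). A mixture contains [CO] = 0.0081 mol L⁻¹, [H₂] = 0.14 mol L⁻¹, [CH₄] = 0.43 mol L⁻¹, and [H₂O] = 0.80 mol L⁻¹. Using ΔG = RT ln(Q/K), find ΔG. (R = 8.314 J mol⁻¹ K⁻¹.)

Q = [CO]·[H₂]³ / ([CH₄]·[H₂O]) = (0.0081)·(0.14)³ / ((0.43)·(0.80)) = 6.46×10⁻⁵
ΔG = RT ln(Q/K) = (8.314 J mol⁻¹ K⁻¹)(950 K) × ln(6.46×10⁻⁵/0.0010)
   = (7.898 kJ/mol)(-2.740) = -21.6 kJ/mol
ΔG < 0, so the forward reaction is spontaneous (proceeds forward).

ΔG = -21.6 kJ/mol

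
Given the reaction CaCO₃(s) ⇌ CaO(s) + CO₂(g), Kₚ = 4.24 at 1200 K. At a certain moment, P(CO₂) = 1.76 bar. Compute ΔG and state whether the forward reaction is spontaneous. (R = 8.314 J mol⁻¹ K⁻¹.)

ΔG = -8.77 kJ/mol; the forward reaction is spontaneous

(CaCO₃, CaO are pure solids — omitted from Qₚ.)
Qₚ = P(CO₂) = 1.76
ΔG = RT ln(Qₚ/Kₚ) = (8.314 J mol⁻¹ K⁻¹)(1200 K) × ln(1.76/4.24)
   = (9.977 kJ/mol)(-0.8792) = -8.77 kJ/mol
ΔG < 0, so the forward reaction is spontaneous (proceeds forward).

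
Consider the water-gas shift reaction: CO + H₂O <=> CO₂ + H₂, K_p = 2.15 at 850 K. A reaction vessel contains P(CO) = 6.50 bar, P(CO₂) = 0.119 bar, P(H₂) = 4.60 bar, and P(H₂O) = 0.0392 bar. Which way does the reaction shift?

neither direction; the system is at equilibrium

Q_p = P(CO₂)·P(H₂) / (P(CO)·P(H₂O)) = (0.119)·(4.60) / ((6.50)·(0.0392)) = 2.15
Q_p = 2.15 = K_p, so the system is already at equilibrium.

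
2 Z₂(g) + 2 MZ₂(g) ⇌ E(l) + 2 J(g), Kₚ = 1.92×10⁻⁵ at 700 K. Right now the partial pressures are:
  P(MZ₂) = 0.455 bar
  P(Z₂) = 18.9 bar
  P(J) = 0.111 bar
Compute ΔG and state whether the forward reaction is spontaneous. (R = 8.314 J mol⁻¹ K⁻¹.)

(E is a pure liquid — omitted from Qₚ.)
Qₚ = P(J)² / (P(Z₂)²·P(MZ₂)²) = (0.111)² / ((18.9)²·(0.455)²) = 1.67×10⁻⁴
ΔG = RT ln(Qₚ/Kₚ) = (8.314 J mol⁻¹ K⁻¹)(700 K) × ln(1.67×10⁻⁴/1.92×10⁻⁵)
   = (5.820 kJ/mol)(2.163) = 12.6 kJ/mol
ΔG > 0, so the forward reaction is non-spontaneous (proceeds in reverse).

ΔG = 12.6 kJ/mol; the forward reaction is non-spontaneous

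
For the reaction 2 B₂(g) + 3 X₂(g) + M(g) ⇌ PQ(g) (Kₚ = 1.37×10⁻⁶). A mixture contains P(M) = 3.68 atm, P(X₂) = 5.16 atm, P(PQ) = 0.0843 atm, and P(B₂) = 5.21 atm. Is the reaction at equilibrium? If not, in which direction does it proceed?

Qₚ = P(PQ) / (P(B₂)²·P(X₂)³·P(M)) = (0.0843) / ((5.21)²·(5.16)³·(3.68)) = 6.14×10⁻⁶
Qₚ = 6.14×10⁻⁶ > Kₚ = 1.37×10⁻⁶, so the reverse reaction proceeds.

in the reverse direction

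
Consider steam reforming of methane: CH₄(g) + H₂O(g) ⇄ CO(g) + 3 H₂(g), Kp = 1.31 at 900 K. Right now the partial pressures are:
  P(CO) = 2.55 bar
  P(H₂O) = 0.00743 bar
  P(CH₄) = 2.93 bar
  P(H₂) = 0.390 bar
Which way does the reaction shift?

Qp = P(CO)·P(H₂)³ / (P(CH₄)·P(H₂O)) = (2.55)·(0.390)³ / ((2.93)·(0.00743)) = 6.95
Qp = 6.95 > Kp = 1.31, so the reverse reaction proceeds.

toward reactants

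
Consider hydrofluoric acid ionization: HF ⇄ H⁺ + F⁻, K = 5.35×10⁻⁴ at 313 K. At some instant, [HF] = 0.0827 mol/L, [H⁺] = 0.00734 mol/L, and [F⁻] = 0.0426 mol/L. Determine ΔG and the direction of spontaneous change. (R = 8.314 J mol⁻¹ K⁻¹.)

ΔG = 5.09 kJ/mol; the forward reaction is non-spontaneous

Q = [H⁺]·[F⁻] / [HF] = (0.00734)·(0.0426) / (0.0827) = 0.00378
ΔG = RT ln(Q/K) = (8.314 J mol⁻¹ K⁻¹)(313 K) × ln(0.00378/5.35×10⁻⁴)
   = (2.602 kJ/mol)(1.955) = 5.09 kJ/mol
ΔG > 0, so the forward reaction is non-spontaneous (proceeds in reverse).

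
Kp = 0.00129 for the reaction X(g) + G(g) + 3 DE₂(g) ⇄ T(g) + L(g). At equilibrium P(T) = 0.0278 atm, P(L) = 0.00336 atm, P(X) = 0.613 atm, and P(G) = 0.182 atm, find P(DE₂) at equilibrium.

At equilibrium, Kp = P(T)·P(L) / (P(X)·P(G)·P(DE₂)³) = 0.00129.
(0.0278)·(0.00336) / ((0.613)·(0.182)·(P(DE₂))³) = 0.00129
P(DE₂)³ = 0.649 ⇒ P(DE₂) = 0.866 atm

P(DE₂) = 0.866 atm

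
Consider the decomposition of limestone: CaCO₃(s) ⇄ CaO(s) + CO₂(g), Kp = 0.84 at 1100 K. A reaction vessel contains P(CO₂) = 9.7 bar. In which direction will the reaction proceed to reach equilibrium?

(CaCO₃, CaO are pure solids — omitted from Qp.)
Qp = P(CO₂) = 9.7
Qp = 9.7 > Kp = 0.84, so the reverse reaction proceeds.

reverse (toward reactants)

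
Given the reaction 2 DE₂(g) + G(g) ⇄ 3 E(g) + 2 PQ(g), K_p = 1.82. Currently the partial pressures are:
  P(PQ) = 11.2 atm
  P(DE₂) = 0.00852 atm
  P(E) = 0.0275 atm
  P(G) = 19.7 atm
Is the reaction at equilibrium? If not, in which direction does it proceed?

Q_p = P(E)³·P(PQ)² / (P(DE₂)²·P(G)) = (0.0275)³·(11.2)² / ((0.00852)²·(19.7)) = 1.82
Q_p = 1.82 = K_p, so the system is already at equilibrium.

at equilibrium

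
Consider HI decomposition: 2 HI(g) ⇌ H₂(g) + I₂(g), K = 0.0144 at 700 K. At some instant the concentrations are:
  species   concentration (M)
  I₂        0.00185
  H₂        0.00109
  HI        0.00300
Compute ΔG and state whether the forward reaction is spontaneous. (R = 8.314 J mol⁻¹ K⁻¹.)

Q = [H₂]·[I₂] / [HI]² = (0.00109)·(0.00185) / (0.00300)² = 0.224
ΔG = RT ln(Q/K) = (8.314 J mol⁻¹ K⁻¹)(700 K) × ln(0.224/0.0144)
   = (5.820 kJ/mol)(2.744) = 16.0 kJ/mol
ΔG > 0, so the forward reaction is non-spontaneous (proceeds in reverse).

ΔG = 16.0 kJ/mol; the forward reaction is non-spontaneous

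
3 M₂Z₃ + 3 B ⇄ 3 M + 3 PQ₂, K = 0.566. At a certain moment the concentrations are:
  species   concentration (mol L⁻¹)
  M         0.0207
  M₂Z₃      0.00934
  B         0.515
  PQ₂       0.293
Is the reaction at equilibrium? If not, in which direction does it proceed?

toward reactants

Q = [M]³·[PQ₂]³ / ([M₂Z₃]³·[B]³) = (0.0207)³·(0.293)³ / ((0.00934)³·(0.515)³) = 2.00
Q = 2.00 > K = 0.566, so the reverse reaction proceeds.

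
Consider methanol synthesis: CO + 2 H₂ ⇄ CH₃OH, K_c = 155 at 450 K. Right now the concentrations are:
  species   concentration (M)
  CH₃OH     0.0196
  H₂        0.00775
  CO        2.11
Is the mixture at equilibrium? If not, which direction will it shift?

yes, at equilibrium

Q_c = [CH₃OH] / ([CO]·[H₂]²) = (0.0196) / ((2.11)·(0.00775)²) = 155
Q_c = 155 = K_c; the system is at equilibrium.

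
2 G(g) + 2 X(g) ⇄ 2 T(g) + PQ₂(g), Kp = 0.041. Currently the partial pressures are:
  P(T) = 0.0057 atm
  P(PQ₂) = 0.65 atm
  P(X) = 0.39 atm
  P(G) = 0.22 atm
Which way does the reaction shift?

Qp = P(T)²·P(PQ₂) / (P(G)²·P(X)²) = (0.0057)²·(0.65) / ((0.22)²·(0.39)²) = 0.0029
Qp = 0.0029 < Kp = 0.041, so the forward reaction proceeds.

forward (toward products)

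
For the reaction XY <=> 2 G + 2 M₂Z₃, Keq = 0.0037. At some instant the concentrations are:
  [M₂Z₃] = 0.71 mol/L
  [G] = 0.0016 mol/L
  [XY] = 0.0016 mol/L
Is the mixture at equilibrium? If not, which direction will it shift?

Q = [G]²·[M₂Z₃]² / [XY] = (0.0016)²·(0.71)² / (0.0016) = 8.1×10⁻⁴
Q = 8.1×10⁻⁴ < Keq = 0.0037: net forward reaction.

no; Q < K, reaction proceeds forward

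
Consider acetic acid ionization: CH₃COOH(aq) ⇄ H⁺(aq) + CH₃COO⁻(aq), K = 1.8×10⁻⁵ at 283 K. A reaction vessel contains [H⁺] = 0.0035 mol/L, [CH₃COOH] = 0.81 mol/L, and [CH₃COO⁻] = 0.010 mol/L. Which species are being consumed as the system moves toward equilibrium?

Q = [H⁺]·[CH₃COO⁻] / [CH₃COOH] = (0.0035)·(0.010) / (0.81) = 4.3×10⁻⁵
Q = 4.3×10⁻⁵ > K = 1.8×10⁻⁵: net reverse reaction.

H⁺, CH₃COO⁻ (products)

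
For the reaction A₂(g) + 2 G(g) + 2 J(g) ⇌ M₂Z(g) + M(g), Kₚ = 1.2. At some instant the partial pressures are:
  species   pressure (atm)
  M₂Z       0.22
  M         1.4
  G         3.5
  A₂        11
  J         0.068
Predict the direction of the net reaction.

Qₚ = P(M₂Z)·P(M) / (P(A₂)·P(G)²·P(J)²) = (0.22)·(1.4) / ((11)·(3.5)²·(0.068)²) = 0.49
Qₚ = 0.49 < Kₚ = 1.2, so the forward reaction proceeds.

toward products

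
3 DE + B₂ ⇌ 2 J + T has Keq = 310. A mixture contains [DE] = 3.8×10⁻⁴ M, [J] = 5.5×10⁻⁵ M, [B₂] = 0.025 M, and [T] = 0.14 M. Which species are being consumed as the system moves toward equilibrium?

none (at equilibrium)

Q = [J]²·[T] / ([DE]³·[B₂]) = (5.5×10⁻⁵)²·(0.14) / ((3.8×10⁻⁴)³·(0.025)) = 310
Q = 310 = Keq; the system is at equilibrium.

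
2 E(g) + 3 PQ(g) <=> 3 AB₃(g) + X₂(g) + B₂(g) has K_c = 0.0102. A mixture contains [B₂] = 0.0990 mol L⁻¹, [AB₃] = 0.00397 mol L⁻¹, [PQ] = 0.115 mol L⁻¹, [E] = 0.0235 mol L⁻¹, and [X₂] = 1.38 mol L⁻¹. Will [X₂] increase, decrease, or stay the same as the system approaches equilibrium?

stay the same

Q_c = [AB₃]³·[X₂]·[B₂] / ([E]²·[PQ]³) = (0.00397)³·(1.38)·(0.0990) / ((0.0235)²·(0.115)³) = 0.0102
Q_c = 0.0102 = K_c; the system is at equilibrium.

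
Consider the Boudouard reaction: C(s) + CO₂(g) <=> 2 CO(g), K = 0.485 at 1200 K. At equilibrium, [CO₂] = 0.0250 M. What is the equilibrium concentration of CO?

(C is a pure solid — omitted from K.)
At equilibrium, K = [CO]² / [CO₂] = 0.485.
([CO])² / (0.0250) = 0.485
[CO]² = 0.0121 ⇒ [CO] = 0.110 M

[CO] = 0.110 M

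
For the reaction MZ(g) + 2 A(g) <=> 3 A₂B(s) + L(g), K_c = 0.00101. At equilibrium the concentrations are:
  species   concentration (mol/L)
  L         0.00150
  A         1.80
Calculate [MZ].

[MZ] = 0.458 mol/L

(A₂B is a pure solid — omitted from K_c.)
At equilibrium, K_c = [L] / ([MZ]·[A]²) = 0.00101.
(0.00150) / (([MZ])·(1.80)²) = 0.00101
[MZ] = 0.458 mol/L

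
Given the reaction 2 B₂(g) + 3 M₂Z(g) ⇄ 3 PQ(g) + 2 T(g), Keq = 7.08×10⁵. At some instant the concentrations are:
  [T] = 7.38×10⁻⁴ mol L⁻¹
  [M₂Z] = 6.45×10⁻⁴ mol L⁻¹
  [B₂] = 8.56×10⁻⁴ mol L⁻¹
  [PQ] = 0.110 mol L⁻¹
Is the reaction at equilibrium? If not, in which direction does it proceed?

in the reverse direction

Q = [PQ]³·[T]² / ([B₂]²·[M₂Z]³) = (0.110)³·(7.38×10⁻⁴)² / ((8.56×10⁻⁴)²·(6.45×10⁻⁴)³) = 3.69×10⁶
Q = 3.69×10⁶ > Keq = 7.08×10⁵, so the reverse reaction proceeds.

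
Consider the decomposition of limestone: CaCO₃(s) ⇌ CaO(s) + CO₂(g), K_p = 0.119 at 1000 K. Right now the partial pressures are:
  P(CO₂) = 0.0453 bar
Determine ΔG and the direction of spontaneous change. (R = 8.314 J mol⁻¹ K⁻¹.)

ΔG = -8.03 kJ/mol; the forward reaction is spontaneous

(CaCO₃, CaO are pure solids — omitted from Q_p.)
Q_p = P(CO₂) = 0.0453
ΔG = RT ln(Q_p/K_p) = (8.314 J mol⁻¹ K⁻¹)(1000 K) × ln(0.0453/0.119)
   = (8.314 kJ/mol)(-0.9658) = -8.03 kJ/mol
ΔG < 0, so the forward reaction is spontaneous (proceeds forward).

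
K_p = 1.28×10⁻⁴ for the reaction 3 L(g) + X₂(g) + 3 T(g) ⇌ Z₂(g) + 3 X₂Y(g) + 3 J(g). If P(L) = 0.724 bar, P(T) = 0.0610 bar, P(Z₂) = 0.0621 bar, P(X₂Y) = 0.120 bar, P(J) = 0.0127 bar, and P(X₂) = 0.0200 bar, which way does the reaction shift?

no net change (already at equilibrium)

Q_p = P(Z₂)·P(X₂Y)³·P(J)³ / (P(L)³·P(X₂)·P(T)³) = (0.0621)·(0.120)³·(0.0127)³ / ((0.724)³·(0.0200)·(0.0610)³) = 1.28×10⁻⁴
Q_p = 1.28×10⁻⁴ = K_p, so the system is already at equilibrium.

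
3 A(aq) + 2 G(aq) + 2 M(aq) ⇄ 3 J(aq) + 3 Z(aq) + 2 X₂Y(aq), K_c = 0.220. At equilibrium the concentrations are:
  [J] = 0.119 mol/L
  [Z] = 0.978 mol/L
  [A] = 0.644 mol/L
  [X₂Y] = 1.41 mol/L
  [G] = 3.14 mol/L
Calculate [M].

[M] = 0.0735 mol/L

At equilibrium, K_c = [J]³·[Z]³·[X₂Y]² / ([A]³·[G]²·[M]²) = 0.220.
(0.119)³·(0.978)³·(1.41)² / ((0.644)³·(3.14)²·([M])²) = 0.220
[M]² = 0.00541 ⇒ [M] = 0.0735 mol/L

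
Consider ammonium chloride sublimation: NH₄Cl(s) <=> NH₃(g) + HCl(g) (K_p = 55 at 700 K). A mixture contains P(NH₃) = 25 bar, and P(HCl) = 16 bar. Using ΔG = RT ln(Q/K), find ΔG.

(NH₄Cl is a pure solid — omitted from Q_p.)
Q_p = P(NH₃)·P(HCl) = (25)·(16) = 400
ΔG = RT ln(Q_p/K_p) = (8.314 J mol⁻¹ K⁻¹)(700 K) × ln(400/55)
   = (5.820 kJ/mol)(1.984) = 11.5 kJ/mol
ΔG > 0, so the forward reaction is non-spontaneous (proceeds in reverse).

ΔG = 11.5 kJ/mol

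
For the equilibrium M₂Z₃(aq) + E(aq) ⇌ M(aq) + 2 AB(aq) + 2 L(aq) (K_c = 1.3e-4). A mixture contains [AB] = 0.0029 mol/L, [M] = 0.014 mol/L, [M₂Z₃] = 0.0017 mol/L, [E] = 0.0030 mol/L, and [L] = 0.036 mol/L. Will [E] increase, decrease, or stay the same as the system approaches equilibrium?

Q_c = [M]·[AB]²·[L]² / ([M₂Z₃]·[E]) = (0.014)·(0.0029)²·(0.036)² / ((0.0017)·(0.0030)) = 3.0e-5
Q_c = 3.0e-5 < K_c = 1.3e-4: net forward reaction.
E is a reactant, so it decreases.

decrease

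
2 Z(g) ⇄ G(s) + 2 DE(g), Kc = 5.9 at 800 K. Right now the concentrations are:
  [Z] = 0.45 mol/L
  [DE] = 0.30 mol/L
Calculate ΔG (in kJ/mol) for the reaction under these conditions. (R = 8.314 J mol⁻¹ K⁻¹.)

(G is a pure solid — omitted from Qc.)
Qc = [DE]² / [Z]² = (0.30)² / (0.45)² = 0.444
ΔG = RT ln(Qc/Kc) = (8.314 J mol⁻¹ K⁻¹)(800 K) × ln(0.444/5.9)
   = (6.651 kJ/mol)(-2.587) = -17.2 kJ/mol
ΔG < 0, so the forward reaction is spontaneous (proceeds forward).

ΔG = -17.2 kJ/mol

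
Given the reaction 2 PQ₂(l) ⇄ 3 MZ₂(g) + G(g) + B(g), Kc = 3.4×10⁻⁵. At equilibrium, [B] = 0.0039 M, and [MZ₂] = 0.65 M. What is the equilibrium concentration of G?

[G] = 0.032 M

(PQ₂ is a pure liquid — omitted from Kc.)
At equilibrium, Kc = [MZ₂]³·[G]·[B] = 3.4×10⁻⁵.
(0.65)³·([G])·(0.0039) = 3.4×10⁻⁵
[G] = 0.0317 = 0.032 M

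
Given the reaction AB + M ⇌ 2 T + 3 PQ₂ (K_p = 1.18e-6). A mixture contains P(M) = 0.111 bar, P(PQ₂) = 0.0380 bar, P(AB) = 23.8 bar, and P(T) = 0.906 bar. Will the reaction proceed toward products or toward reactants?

reverse (toward reactants)

Q_p = P(T)²·P(PQ₂)³ / (P(AB)·P(M)) = (0.906)²·(0.0380)³ / ((23.8)·(0.111)) = 1.70e-5
Q_p = 1.70e-5 > K_p = 1.18e-6, so the reverse reaction proceeds.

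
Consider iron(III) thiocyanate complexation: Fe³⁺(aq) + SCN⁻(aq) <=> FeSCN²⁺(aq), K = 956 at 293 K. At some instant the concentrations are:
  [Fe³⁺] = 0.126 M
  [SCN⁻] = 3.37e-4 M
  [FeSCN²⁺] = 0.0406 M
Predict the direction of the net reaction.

Q = [FeSCN²⁺] / ([Fe³⁺]·[SCN⁻]) = (0.0406) / ((0.126)·(3.37e-4)) = 956
Q = 956 = K, so the system is already at equilibrium.

at equilibrium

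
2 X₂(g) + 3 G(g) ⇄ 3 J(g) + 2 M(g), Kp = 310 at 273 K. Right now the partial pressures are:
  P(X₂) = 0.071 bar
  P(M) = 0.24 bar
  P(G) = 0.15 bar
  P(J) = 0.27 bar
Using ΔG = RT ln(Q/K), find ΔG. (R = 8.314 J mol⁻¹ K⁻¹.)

ΔG = -3.49 kJ/mol

Qp = P(J)³·P(M)² / (P(X₂)²·P(G)³) = (0.27)³·(0.24)² / ((0.071)²·(0.15)³) = 66.6
ΔG = RT ln(Qp/Kp) = (8.314 J mol⁻¹ K⁻¹)(273 K) × ln(66.6/310)
   = (2.270 kJ/mol)(-1.538) = -3.49 kJ/mol
ΔG < 0, so the forward reaction is spontaneous (proceeds forward).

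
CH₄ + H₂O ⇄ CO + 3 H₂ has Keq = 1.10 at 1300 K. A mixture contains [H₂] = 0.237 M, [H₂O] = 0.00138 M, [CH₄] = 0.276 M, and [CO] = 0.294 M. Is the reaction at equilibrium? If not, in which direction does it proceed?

reverse (toward reactants)

Q = [CO]·[H₂]³ / ([CH₄]·[H₂O]) = (0.294)·(0.237)³ / ((0.276)·(0.00138)) = 10.3
Q = 10.3 > Keq = 1.10, so the reverse reaction proceeds.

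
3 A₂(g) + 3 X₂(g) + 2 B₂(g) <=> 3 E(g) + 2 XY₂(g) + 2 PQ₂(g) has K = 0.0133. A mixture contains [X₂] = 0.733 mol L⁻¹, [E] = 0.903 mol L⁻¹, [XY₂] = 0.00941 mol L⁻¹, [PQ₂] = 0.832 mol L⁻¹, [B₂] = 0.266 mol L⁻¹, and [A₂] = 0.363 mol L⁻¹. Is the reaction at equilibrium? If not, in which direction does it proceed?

Q = [E]³·[XY₂]²·[PQ₂]² / ([A₂]³·[X₂]³·[B₂]²) = (0.903)³·(0.00941)²·(0.832)² / ((0.363)³·(0.733)³·(0.266)²) = 0.0339
Q = 0.0339 > K = 0.0133, so the reverse reaction proceeds.

reverse (toward reactants)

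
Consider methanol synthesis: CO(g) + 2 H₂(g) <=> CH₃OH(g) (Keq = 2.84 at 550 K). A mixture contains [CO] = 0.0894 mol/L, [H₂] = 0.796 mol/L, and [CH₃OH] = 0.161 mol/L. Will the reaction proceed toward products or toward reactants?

Q = [CH₃OH] / ([CO]·[H₂]²) = (0.161) / ((0.0894)·(0.796)²) = 2.84
Q = 2.84 = Keq, so the system is already at equilibrium.

at equilibrium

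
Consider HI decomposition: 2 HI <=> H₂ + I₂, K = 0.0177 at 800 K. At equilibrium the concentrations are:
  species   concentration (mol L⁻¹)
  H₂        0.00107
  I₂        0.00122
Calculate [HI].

[HI] = 0.00859 mol L⁻¹

At equilibrium, K = [H₂]·[I₂] / [HI]² = 0.0177.
(0.00107)·(0.00122) / ([HI])² = 0.0177
[HI]² = 7.38e-5 ⇒ [HI] = 0.00859 mol L⁻¹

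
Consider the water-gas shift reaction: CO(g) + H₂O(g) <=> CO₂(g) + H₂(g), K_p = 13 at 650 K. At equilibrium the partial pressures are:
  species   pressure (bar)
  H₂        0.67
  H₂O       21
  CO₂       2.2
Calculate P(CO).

P(CO) = 0.0054 bar

At equilibrium, K_p = P(CO₂)·P(H₂) / (P(CO)·P(H₂O)) = 13.
(2.2)·(0.67) / ((P(CO))·(21)) = 13
P(CO) = 0.00540 = 0.0054 bar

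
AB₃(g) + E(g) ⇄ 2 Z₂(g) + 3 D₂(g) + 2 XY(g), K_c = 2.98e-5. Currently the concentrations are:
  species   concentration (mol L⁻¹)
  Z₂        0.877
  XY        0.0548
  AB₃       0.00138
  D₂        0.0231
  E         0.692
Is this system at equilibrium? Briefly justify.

yes, at equilibrium

Q_c = [Z₂]²·[D₂]³·[XY]² / ([AB₃]·[E]) = (0.877)²·(0.0231)³·(0.0548)² / ((0.00138)·(0.692)) = 2.98e-5
Q_c = 2.98e-5 = K_c; the system is at equilibrium.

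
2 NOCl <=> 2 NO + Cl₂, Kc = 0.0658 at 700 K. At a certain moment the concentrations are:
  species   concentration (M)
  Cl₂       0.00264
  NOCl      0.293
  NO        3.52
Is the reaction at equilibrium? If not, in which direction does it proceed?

in the reverse direction

Qc = [NO]²·[Cl₂] / [NOCl]² = (3.52)²·(0.00264) / (0.293)² = 0.381
Qc = 0.381 > Kc = 0.0658, so the reverse reaction proceeds.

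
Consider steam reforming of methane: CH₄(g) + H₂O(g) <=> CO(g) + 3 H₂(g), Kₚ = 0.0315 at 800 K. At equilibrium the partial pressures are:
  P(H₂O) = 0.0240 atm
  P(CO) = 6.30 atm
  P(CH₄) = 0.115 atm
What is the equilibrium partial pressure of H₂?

At equilibrium, Kₚ = P(CO)·P(H₂)³ / (P(CH₄)·P(H₂O)) = 0.0315.
(6.30)·(P(H₂))³ / ((0.115)·(0.0240)) = 0.0315
P(H₂)³ = 1.38×10⁻⁵ ⇒ P(H₂) = 0.0240 atm

P(H₂) = 0.0240 atm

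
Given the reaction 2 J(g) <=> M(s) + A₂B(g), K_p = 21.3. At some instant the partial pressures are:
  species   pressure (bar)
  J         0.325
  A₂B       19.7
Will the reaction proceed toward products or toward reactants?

(M is a pure solid — omitted from Q_p.)
Q_p = P(A₂B) / P(J)² = (19.7) / (0.325)² = 187
Q_p = 187 > K_p = 21.3, so the reverse reaction proceeds.

to the left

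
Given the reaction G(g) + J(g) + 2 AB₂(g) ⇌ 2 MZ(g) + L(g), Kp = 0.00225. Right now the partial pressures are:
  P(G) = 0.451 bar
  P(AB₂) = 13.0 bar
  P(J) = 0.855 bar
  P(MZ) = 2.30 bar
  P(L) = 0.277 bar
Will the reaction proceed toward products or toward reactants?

toward reactants

Qp = P(MZ)²·P(L) / (P(G)·P(J)·P(AB₂)²) = (2.30)²·(0.277) / ((0.451)·(0.855)·(13.0)²) = 0.0225
Qp = 0.0225 > Kp = 0.00225, so the reverse reaction proceeds.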